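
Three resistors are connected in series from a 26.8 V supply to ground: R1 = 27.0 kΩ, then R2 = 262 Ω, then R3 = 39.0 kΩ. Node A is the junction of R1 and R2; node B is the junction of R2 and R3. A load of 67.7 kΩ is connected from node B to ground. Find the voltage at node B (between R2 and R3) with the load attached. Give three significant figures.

V ≈ 12.8 V

At node B, R3 is in parallel with the load: R3‖R_L = 24750 Ω.
Below node A the resistance is R2 + (R3‖R_L) = 25010 Ω, so V_A = 26.8 × 25010/52010 = 12.89 V.
Then V_B = V_A × (R3‖R_L)/(R2 + R3‖R_L) = 12.89 × 24750/25010 = 12.8 V.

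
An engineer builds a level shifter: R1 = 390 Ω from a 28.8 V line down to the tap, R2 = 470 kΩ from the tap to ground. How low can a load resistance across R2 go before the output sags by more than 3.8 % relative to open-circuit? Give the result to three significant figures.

Output resistance R_th = R1‖R2 = (390 × 470000)/470400 = 389.7 Ω.
The fractional drop is R_th/(R_th + R_L); requiring this ≤ 0.0380 gives R_L ≥ R_th(1/0.0380 − 1) = 389.7 × 25.32 = 9.86 kΩ.

R_L(min) ≈ 9.86 kΩ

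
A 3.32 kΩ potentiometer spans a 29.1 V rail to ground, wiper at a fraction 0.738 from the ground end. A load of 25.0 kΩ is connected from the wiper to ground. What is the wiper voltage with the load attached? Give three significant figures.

The wiper splits the pot into (1−α)R = 869.8 Ω above and αR = 2450 Ω below.
Lower section ‖ load = 2231 Ω.
V_wiper = 29.1 × 2231/(869.8 + 2231) = 20.9 V.

V ≈ 20.9 V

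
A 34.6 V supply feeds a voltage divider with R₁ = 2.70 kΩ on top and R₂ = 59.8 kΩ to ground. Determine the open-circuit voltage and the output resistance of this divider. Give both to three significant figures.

V_th is the open-circuit tap voltage: 34.6 × 59.8/(2.70 + 59.8) = 33.1 V.
With the supply zeroed, R₁ and R₂ appear in parallel from the tap: R_th = R₁‖R₂ = (2.70 × 59.8)/62.50 = 2.58 kΩ.

V_th = 33.1 V, R_th = 2.58 kΩ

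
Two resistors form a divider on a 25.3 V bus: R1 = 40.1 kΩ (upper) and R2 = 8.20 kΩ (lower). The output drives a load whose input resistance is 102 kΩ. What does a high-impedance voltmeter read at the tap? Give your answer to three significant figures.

V_out ≈ 4.03 V

The load sits in parallel with R2: R2‖R_L = (8.20 × 102) / (8.20 + 102) = 7.590 kΩ.
V_out = 25.3 × 7.590 / (40.1 + 7.590) = 25.3 × 7.590/47.69 = 4.03 V.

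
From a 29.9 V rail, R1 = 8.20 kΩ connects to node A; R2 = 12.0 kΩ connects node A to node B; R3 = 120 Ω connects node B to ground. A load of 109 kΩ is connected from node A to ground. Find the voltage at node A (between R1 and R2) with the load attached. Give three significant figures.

Below node A the series string R2+R3 = 12120 Ω sits in parallel with the 109000 Ω load: 10910 Ω.
V_A = 29.9 × 10910/(8200 + 10910) = 17.1 V.

V ≈ 17.1 V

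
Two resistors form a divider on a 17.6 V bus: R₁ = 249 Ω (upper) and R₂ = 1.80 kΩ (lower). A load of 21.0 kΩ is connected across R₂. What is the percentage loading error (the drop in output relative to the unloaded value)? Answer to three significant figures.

1.03 %

The divider's output (Thévenin) resistance is R₁‖R₂ = 218.7 Ω.
Fractional drop under load = R_th/(R_th + R_L) = 218.7 / (218.7 + 21000) = 0.01031.
So the output falls by 1.03 %.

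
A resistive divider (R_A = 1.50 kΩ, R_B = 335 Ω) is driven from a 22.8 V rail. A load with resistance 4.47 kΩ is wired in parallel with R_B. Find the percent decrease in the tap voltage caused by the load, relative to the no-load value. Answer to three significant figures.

5.77 %

The divider's output (Thévenin) resistance is R_A‖R_B = 273.8 Ω.
Fractional drop under load = R_th/(R_th + R_L) = 273.8 / (273.8 + 4470) = 0.05773.
So the output falls by 5.77 %.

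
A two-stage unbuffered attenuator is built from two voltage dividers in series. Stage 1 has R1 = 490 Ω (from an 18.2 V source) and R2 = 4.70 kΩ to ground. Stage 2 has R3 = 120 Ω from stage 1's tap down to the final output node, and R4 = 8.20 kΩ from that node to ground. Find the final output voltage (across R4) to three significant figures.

Stage 2 presents R3+R4 = 8320 Ω as a load on stage 1's tap.
Stage 1's lower leg becomes R2‖(R3+R4) = 3003 Ω, so V_mid = 18.2 × 3003/3493 = 15.65 V.
Stage 2 is itself unloaded: V_out = V_mid × R4/(R3+R4) = 15.65 × 8200/8320 = 15.4 V.

V_out ≈ 15.4 V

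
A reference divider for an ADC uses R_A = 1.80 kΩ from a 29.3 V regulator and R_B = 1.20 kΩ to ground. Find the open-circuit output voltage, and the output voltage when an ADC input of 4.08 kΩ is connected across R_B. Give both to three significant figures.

Open-circuit: V = 29.3 × 1.20/(1.80 + 1.20) = 11.7 V.
With the load, R_B becomes R_B‖R_L = 0.9273 kΩ, so V = 29.3 × 0.9273/2.727 = 9.96 V.

Unloaded: 11.7 V; loaded: 9.96 V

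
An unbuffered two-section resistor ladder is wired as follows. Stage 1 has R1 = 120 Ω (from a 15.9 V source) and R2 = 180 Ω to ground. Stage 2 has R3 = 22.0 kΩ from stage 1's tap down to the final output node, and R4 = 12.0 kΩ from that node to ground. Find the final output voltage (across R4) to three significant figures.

Stage 2 presents R3+R4 = 34000 Ω as a load on stage 1's tap.
Stage 1's lower leg becomes R2‖(R3+R4) = 179.1 Ω, so V_mid = 15.9 × 179.1/299.1 = 9.520 V.
Stage 2 is itself unloaded: V_out = V_mid × R4/(R3+R4) = 9.520 × 12000/34000 = 3.36 V.

V_out ≈ 3.36 V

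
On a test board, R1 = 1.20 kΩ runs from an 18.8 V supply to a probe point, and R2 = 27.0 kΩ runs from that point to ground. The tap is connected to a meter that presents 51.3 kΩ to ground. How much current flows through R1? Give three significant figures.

I ≈ 0.995 mA

R2‖R_L = 17.69 kΩ, so the source sees R1 + R2‖R_L = 18.89 kΩ.
I = 18.8 V / 18.89 kΩ = 0.995 mA.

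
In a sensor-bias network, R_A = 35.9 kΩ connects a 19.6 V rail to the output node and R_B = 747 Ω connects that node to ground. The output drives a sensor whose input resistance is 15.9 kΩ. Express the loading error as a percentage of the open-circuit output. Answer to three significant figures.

4.40 %

The divider's output (Thévenin) resistance is R_A‖R_B = 731.8 Ω.
Fractional drop under load = R_th/(R_th + R_L) = 731.8 / (731.8 + 15900) = 0.04400.
So the output falls by 4.40 %.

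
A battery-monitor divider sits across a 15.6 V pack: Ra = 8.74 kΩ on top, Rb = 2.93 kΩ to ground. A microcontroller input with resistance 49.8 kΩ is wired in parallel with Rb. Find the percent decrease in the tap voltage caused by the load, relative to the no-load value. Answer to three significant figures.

The divider's output (Thévenin) resistance is Ra‖Rb = 2.194 kΩ.
Fractional drop under load = R_th/(R_th + R_L) = 2.194 / (2.194 + 49.8) = 0.04220.
So the output falls by 4.22 %.

4.22 %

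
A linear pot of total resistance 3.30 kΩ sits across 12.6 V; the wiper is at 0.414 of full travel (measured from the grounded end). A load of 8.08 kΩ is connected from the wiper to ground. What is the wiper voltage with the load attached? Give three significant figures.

The wiper splits the pot into (1−α)R = 1.934 kΩ above and αR = 1.366 kΩ below.
Lower section ‖ load = 1.169 kΩ.
V_wiper = 12.6 × 1.169/(1.934 + 1.169) = 4.75 V.

V ≈ 4.75 V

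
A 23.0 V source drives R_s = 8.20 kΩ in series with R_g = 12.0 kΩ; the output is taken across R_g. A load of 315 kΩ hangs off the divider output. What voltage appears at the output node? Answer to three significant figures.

The load sits in parallel with R_g: R_g‖R_L = (12.0 × 315) / (12.0 + 315) = 11.56 kΩ.
V_out = 23.0 × 11.56 / (8.20 + 11.56) = 23.0 × 11.56/19.76 = 13.5 V.

V_out ≈ 13.5 V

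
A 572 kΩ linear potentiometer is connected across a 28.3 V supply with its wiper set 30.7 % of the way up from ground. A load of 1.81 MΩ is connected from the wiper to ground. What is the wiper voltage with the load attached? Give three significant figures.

V ≈ 8.14 V

The wiper splits the pot into (1−α)R = 396.4 kΩ above and αR = 175.6 kΩ below.
Lower section ‖ load = 160.1 kΩ.
V_wiper = 28.3 × 160.1/(396.4 + 160.1) = 8.14 V.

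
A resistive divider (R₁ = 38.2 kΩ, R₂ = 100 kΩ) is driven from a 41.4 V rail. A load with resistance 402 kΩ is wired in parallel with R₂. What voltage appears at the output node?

V_out ≈ 28.0 V

The load sits in parallel with R₂: R₂‖R_L = (100 × 402) / (100 + 402) = 80.08 kΩ.
V_out = 41.4 × 80.08 / (38.2 + 80.08) = 41.4 × 80.08/118.3 = 28.0 V.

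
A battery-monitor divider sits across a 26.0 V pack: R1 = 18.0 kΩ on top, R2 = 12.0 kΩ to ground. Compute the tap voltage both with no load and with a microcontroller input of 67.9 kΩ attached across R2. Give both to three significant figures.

Open-circuit: V = 26.0 × 12.0/(18.0 + 12.0) = 10.4 V.
With the load, R2 becomes R2‖R_L = 10.20 kΩ, so V = 26.0 × 10.20/28.20 = 9.40 V.

Unloaded: 10.4 V; loaded: 9.40 V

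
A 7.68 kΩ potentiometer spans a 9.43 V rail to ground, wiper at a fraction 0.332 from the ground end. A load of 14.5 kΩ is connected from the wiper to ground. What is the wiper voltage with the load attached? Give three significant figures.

The wiper splits the pot into (1−α)R = 5.130 kΩ above and αR = 2.550 kΩ below.
Lower section ‖ load = 2.168 kΩ.
V_wiper = 9.43 × 2.168/(5.130 + 2.168) = 2.80 V.

V ≈ 2.80 V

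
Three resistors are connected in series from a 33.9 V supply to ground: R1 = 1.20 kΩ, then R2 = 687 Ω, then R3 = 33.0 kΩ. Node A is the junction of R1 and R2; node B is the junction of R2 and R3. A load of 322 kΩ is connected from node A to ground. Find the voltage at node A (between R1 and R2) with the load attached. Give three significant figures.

V ≈ 32.6 V

Below node A the series string R2+R3 = 33690 Ω sits in parallel with the 322000 Ω load: 30500 Ω.
V_A = 33.9 × 30500/(1200 + 30500) = 32.6 V.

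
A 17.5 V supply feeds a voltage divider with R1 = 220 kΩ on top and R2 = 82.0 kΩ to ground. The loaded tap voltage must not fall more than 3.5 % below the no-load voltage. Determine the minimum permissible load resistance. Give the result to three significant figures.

Output resistance R_th = R1‖R2 = (220 × 82.0)/302.0 = 59.74 kΩ.
The fractional drop is R_th/(R_th + R_L); requiring this ≤ 0.0350 gives R_L ≥ R_th(1/0.0350 − 1) = 59.74 × 27.57 = 1.65 MΩ.

R_L(min) ≈ 1.65 MΩ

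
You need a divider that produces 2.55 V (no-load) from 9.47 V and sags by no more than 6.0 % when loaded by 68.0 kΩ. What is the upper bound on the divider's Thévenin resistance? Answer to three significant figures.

Loading drop = R_th/(R_th + R_L) ≤ 0.0600, so R_th ≤ R_L · ε/(1−ε) = 68.0 kΩ × 0.0600/0.9400 = 4.34 kΩ.

R_th ≤ 4.34 kΩ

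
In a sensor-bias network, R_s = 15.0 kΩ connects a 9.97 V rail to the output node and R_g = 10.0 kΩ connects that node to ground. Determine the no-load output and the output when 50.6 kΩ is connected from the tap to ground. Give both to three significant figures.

Open-circuit: V = 9.97 × 10.0/(15.0 + 10.0) = 3.99 V.
With the load, R_g becomes R_g‖R_L = 8.350 kΩ, so V = 9.97 × 8.350/23.35 = 3.57 V.

Unloaded: 3.99 V; loaded: 3.57 V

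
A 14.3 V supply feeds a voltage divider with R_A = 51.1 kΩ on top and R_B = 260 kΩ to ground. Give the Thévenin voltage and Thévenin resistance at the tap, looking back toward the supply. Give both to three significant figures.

V_th is the open-circuit tap voltage: 14.3 × 260/(51.1 + 260) = 12.0 V.
With the supply zeroed, R_A and R_B appear in parallel from the tap: R_th = R_A‖R_B = (51.1 × 260)/311.1 = 42.7 kΩ.

V_th = 12.0 V, R_th = 42.7 kΩ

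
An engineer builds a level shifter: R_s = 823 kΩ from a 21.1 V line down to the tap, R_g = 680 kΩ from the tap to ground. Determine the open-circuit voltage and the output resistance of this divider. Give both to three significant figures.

V_th is the open-circuit tap voltage: 21.1 × 680/(823 + 680) = 9.55 V.
With the supply zeroed, R_s and R_g appear in parallel from the tap: R_th = R_s‖R_g = (823 × 680)/1503 = 372 kΩ.

V_th = 9.55 V, R_th = 372 kΩ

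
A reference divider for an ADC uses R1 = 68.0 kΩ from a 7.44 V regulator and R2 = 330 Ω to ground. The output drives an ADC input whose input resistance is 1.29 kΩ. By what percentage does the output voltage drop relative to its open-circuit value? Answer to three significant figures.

The divider's output (Thévenin) resistance is R1‖R2 = 328.4 Ω.
Fractional drop under load = R_th/(R_th + R_L) = 328.4 / (328.4 + 1290) = 0.2029.
So the output falls by 20.3 %.

20.3 %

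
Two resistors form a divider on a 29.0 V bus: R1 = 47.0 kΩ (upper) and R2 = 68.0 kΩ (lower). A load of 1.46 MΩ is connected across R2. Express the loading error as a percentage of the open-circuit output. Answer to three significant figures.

1.87 %

The divider's output (Thévenin) resistance is R1‖R2 = 27.79 kΩ.
Fractional drop under load = R_th/(R_th + R_L) = 27.79 / (27.79 + 1460) = 0.01868.
So the output falls by 1.87 %.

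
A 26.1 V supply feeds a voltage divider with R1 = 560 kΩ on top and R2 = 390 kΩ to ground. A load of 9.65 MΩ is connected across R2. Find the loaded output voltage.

V_out ≈ 10.5 V

The load sits in parallel with R2: R2‖R_L = (390 × 9650) / (390 + 9650) = 374.9 kΩ.
V_out = 26.1 × 374.9 / (560 + 374.9) = 26.1 × 374.9/934.9 = 10.5 V.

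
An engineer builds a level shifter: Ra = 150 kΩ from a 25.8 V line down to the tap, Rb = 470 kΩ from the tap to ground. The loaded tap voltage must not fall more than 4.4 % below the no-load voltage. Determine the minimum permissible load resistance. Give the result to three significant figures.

Output resistance R_th = Ra‖Rb = (150 × 470)/620.0 = 113.7 kΩ.
The fractional drop is R_th/(R_th + R_L); requiring this ≤ 0.0440 gives R_L ≥ R_th(1/0.0440 − 1) = 113.7 × 21.73 = 2.47 MΩ.

R_L(min) ≈ 2.47 MΩ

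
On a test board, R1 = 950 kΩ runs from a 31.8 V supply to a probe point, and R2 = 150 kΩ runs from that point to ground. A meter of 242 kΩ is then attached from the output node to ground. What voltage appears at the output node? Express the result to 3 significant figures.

V_out ≈ 2.82 V

The load sits in parallel with R2: R2‖R_L = (150 × 242) / (150 + 242) = 92.60 kΩ.
V_out = 31.8 × 92.60 / (950 + 92.60) = 31.8 × 92.60/1043 = 2.82 V.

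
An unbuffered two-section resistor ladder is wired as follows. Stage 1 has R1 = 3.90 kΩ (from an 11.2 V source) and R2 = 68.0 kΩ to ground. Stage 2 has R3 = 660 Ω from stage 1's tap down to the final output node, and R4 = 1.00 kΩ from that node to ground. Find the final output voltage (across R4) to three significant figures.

Stage 2 presents R3+R4 = 1660 Ω as a load on stage 1's tap.
Stage 1's lower leg becomes R2‖(R3+R4) = 1620 Ω, so V_mid = 11.2 × 1620/5520 = 3.288 V.
Stage 2 is itself unloaded: V_out = V_mid × R4/(R3+R4) = 3.288 × 1000/1660 = 1.98 V.

V_out ≈ 1.98 V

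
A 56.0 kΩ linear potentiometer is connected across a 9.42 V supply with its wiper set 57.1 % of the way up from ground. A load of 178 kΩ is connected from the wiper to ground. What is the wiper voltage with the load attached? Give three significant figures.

V ≈ 4.99 V

The wiper splits the pot into (1−α)R = 24.02 kΩ above and αR = 31.98 kΩ below.
Lower section ‖ load = 27.11 kΩ.
V_wiper = 9.42 × 27.11/(24.02 + 27.11) = 4.99 V.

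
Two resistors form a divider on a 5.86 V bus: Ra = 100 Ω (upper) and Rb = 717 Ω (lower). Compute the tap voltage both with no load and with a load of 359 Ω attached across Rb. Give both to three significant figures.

Unloaded: 5.14 V; loaded: 4.13 V

Open-circuit: V = 5.86 × 717/(100 + 717) = 5.14 V.
With the load, Rb becomes Rb‖R_L = 239.2 Ω, so V = 5.86 × 239.2/339.2 = 4.13 V.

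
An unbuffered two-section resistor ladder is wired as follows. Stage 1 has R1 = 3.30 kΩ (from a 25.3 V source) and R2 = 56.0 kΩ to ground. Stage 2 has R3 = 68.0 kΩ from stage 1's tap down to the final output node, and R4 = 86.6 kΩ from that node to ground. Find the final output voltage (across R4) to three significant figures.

V_out ≈ 13.1 V

Stage 2 presents R3+R4 = 154.6 kΩ as a load on stage 1's tap.
Stage 1's lower leg becomes R2‖(R3+R4) = 41.11 kΩ, so V_mid = 25.3 × 41.11/44.41 = 23.42 V.
Stage 2 is itself unloaded: V_out = V_mid × R4/(R3+R4) = 23.42 × 86.6/154.6 = 13.1 V.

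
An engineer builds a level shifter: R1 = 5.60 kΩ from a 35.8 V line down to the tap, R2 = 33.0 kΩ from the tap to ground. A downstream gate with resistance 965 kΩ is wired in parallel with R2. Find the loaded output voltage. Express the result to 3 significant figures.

The load sits in parallel with R2: R2‖R_L = (33.0 × 965) / (33.0 + 965) = 31.91 kΩ.
V_out = 35.8 × 31.91 / (5.60 + 31.91) = 35.8 × 31.91/37.51 = 30.5 V.
(Unloaded it would have been 30.6 V.)

V_out ≈ 30.5 V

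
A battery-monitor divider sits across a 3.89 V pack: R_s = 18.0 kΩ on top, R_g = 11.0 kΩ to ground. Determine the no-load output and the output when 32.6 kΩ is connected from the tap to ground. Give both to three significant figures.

Unloaded: 1.48 V; loaded: 1.22 V

Open-circuit: V = 3.89 × 11.0/(18.0 + 11.0) = 1.48 V.
With the load, R_g becomes R_g‖R_L = 8.225 kΩ, so V = 3.89 × 8.225/26.22 = 1.22 V.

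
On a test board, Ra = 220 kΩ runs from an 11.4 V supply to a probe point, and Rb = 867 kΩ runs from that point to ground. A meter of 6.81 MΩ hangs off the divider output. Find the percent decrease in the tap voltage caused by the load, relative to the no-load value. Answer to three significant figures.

2.51 %

The divider's output (Thévenin) resistance is Ra‖Rb = 175.5 kΩ.
Fractional drop under load = R_th/(R_th + R_L) = 175.5 / (175.5 + 6810) = 0.02512.
So the output falls by 2.51 %.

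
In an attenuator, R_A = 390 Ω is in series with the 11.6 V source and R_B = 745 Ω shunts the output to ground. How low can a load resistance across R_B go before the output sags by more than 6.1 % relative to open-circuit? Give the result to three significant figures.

R_L(min) ≈ 3.94 kΩ

Output resistance R_th = R_A‖R_B = (390 × 745)/1135 = 256.0 Ω.
The fractional drop is R_th/(R_th + R_L); requiring this ≤ 0.0610 gives R_L ≥ R_th(1/0.0610 − 1) = 256.0 × 15.39 = 3.94 kΩ.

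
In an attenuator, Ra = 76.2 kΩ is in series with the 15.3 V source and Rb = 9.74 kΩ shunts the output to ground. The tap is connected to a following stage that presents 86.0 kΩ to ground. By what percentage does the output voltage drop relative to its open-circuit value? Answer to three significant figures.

The divider's output (Thévenin) resistance is Ra‖Rb = 8.636 kΩ.
Fractional drop under load = R_th/(R_th + R_L) = 8.636 / (8.636 + 86.0) = 0.09126.
So the output falls by 9.13 %.

9.13 %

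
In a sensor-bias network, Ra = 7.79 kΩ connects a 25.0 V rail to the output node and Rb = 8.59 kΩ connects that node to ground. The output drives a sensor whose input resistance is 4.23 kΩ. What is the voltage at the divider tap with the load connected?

The load sits in parallel with Rb: Rb‖R_L = (8.59 × 4.23) / (8.59 + 4.23) = 2.834 kΩ.
V_out = 25.0 × 2.834 / (7.79 + 2.834) = 25.0 × 2.834/10.62 = 6.67 V.

V_out ≈ 6.67 V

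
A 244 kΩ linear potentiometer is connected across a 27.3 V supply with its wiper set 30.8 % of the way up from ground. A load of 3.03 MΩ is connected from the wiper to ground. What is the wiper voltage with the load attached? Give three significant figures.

V ≈ 8.27 V

The wiper splits the pot into (1−α)R = 168.8 kΩ above and αR = 75.15 kΩ below.
Lower section ‖ load = 73.33 kΩ.
V_wiper = 27.3 × 73.33/(168.8 + 73.33) = 8.27 V.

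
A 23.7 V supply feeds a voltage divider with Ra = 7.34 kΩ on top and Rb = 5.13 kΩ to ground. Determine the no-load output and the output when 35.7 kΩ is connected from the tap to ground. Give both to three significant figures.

Open-circuit: V = 23.7 × 5.13/(7.34 + 5.13) = 9.75 V.
With the load, Rb becomes Rb‖R_L = 4.485 kΩ, so V = 23.7 × 4.485/11.83 = 8.99 V.

Unloaded: 9.75 V; loaded: 8.99 V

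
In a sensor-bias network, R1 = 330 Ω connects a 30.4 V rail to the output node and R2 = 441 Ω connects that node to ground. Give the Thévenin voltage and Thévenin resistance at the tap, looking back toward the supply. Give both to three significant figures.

V_th = 17.4 V, R_th = 189 Ω

V_th is the open-circuit tap voltage: 30.4 × 441/(330 + 441) = 17.4 V.
With the supply zeroed, R1 and R2 appear in parallel from the tap: R_th = R1‖R2 = (330 × 441)/771.0 = 189 Ω.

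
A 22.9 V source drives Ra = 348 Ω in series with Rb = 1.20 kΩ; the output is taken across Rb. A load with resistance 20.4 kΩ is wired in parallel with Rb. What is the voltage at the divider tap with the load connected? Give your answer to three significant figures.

The load sits in parallel with Rb: Rb‖R_L = (1200 × 20400) / (1200 + 20400) = 1133 Ω.
V_out = 22.9 × 1133 / (348 + 1133) = 22.9 × 1133/1481 = 17.5 V.
(Unloaded it would have been 17.8 V.)

V_out ≈ 17.5 V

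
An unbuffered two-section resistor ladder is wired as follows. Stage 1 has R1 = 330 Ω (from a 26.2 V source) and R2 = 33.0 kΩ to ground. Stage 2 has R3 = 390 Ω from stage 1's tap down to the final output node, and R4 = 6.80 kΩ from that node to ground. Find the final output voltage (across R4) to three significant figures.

V_out ≈ 23.5 V

Stage 2 presents R3+R4 = 7190 Ω as a load on stage 1's tap.
Stage 1's lower leg becomes R2‖(R3+R4) = 5904 Ω, so V_mid = 26.2 × 5904/6234 = 24.81 V.
Stage 2 is itself unloaded: V_out = V_mid × R4/(R3+R4) = 24.81 × 6800/7190 = 23.5 V.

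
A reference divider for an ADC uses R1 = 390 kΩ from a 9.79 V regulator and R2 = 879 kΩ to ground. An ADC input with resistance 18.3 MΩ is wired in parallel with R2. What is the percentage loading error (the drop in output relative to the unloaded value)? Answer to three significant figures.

1.45 %

The divider's output (Thévenin) resistance is R1‖R2 = 270.1 kΩ.
Fractional drop under load = R_th/(R_th + R_L) = 270.1 / (270.1 + 18300) = 0.01455.
So the output falls by 1.45 %.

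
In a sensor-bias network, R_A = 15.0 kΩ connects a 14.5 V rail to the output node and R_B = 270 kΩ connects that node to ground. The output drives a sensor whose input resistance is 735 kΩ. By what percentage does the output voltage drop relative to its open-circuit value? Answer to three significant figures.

The divider's output (Thévenin) resistance is R_A‖R_B = 14.21 kΩ.
Fractional drop under load = R_th/(R_th + R_L) = 14.21 / (14.21 + 735) = 0.01897.
So the output falls by 1.90 %.

1.90 %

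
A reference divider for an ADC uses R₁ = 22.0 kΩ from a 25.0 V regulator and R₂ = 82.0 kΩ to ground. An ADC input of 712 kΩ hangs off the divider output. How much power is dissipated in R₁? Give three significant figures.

P ≈ 1.51 mW

Total resistance from the source is R₁ + (R₂‖R_L) = 95.53 kΩ, so I = 25.0/95.53 kΩ = 0.2617 mA.
P = I²·R₁ = (0.2617 mA)² × 22.0 kΩ = 1.51 mW.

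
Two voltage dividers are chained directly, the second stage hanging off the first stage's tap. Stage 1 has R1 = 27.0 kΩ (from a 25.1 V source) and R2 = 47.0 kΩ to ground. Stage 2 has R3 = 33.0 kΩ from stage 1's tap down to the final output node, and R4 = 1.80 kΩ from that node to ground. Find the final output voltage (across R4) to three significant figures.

V_out ≈ 0.552 V

Stage 2 presents R3+R4 = 34.80 kΩ as a load on stage 1's tap.
Stage 1's lower leg becomes R2‖(R3+R4) = 20.00 kΩ, so V_mid = 25.1 × 20.00/47.00 = 10.68 V.
Stage 2 is itself unloaded: V_out = V_mid × R4/(R3+R4) = 10.68 × 1.80/34.80 = 0.552 V.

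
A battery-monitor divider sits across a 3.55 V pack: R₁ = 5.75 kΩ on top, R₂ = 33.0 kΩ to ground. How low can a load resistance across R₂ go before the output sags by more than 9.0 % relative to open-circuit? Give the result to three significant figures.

R_L(min) ≈ 49.5 kΩ

Output resistance R_th = R₁‖R₂ = (5.75 × 33.0)/38.75 = 4.897 kΩ.
The fractional drop is R_th/(R_th + R_L); requiring this ≤ 0.0900 gives R_L ≥ R_th(1/0.0900 − 1) = 4.897 × 10.11 = 49.5 kΩ.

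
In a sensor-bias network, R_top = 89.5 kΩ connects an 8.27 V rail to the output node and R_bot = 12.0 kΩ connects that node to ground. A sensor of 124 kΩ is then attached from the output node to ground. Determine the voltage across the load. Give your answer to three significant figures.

The load sits in parallel with R_bot: R_bot‖R_L = (12.0 × 124) / (12.0 + 124) = 10.94 kΩ.
V_out = 8.27 × 10.94 / (89.5 + 10.94) = 8.27 × 10.94/100.4 = 0.901 V.
(Unloaded it would have been 0.978 V.)

V_out ≈ 0.901 V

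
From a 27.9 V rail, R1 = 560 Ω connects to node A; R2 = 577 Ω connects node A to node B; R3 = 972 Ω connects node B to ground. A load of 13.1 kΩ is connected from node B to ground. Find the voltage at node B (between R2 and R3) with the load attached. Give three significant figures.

At node B, R3 is in parallel with the load: R3‖R_L = 904.9 Ω.
Below node A the resistance is R2 + (R3‖R_L) = 1482 Ω, so V_A = 27.9 × 1482/2042 = 20.25 V.
Then V_B = V_A × (R3‖R_L)/(R2 + R3‖R_L) = 20.25 × 904.9/1482 = 12.4 V.

V ≈ 12.4 V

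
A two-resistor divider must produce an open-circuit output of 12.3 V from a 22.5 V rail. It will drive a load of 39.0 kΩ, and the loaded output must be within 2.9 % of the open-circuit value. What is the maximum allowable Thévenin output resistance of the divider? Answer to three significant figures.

Loading drop = R_th/(R_th + R_L) ≤ 0.0290, so R_th ≤ R_L · ε/(1−ε) = 39.0 kΩ × 0.0290/0.9710 = 1.16 kΩ.
(Any R1, R2 with R2/(R1+R2) = 0.547 and R1‖R2 ≤ 1.16 kΩ will meet the spec.)

R_th ≤ 1.16 kΩ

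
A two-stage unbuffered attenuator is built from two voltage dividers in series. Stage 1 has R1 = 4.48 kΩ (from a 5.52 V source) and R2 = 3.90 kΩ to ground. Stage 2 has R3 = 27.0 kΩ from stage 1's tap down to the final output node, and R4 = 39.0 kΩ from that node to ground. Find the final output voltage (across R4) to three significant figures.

V_out ≈ 1.47 V

Stage 2 presents R3+R4 = 66.00 kΩ as a load on stage 1's tap.
Stage 1's lower leg becomes R2‖(R3+R4) = 3.682 kΩ, so V_mid = 5.52 × 3.682/8.162 = 2.490 V.
Stage 2 is itself unloaded: V_out = V_mid × R4/(R3+R4) = 2.490 × 39.0/66.00 = 1.47 V.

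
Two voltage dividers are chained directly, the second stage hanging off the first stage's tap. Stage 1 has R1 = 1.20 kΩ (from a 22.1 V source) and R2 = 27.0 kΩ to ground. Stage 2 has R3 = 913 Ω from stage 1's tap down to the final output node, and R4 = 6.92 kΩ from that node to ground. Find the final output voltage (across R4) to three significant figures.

Stage 2 presents R3+R4 = 7833 Ω as a load on stage 1's tap.
Stage 1's lower leg becomes R2‖(R3+R4) = 6072 Ω, so V_mid = 22.1 × 6072/7272 = 18.45 V.
Stage 2 is itself unloaded: V_out = V_mid × R4/(R3+R4) = 18.45 × 6920/7833 = 16.3 V.

V_out ≈ 16.3 V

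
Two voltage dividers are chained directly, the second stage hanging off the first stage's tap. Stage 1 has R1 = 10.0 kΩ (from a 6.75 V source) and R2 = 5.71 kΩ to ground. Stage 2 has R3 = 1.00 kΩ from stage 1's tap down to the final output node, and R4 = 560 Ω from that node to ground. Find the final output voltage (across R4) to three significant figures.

Stage 2 presents R3+R4 = 1560 Ω as a load on stage 1's tap.
Stage 1's lower leg becomes R2‖(R3+R4) = 1225 Ω, so V_mid = 6.75 × 1225/11230 = 0.7368 V.
Stage 2 is itself unloaded: V_out = V_mid × R4/(R3+R4) = 0.7368 × 560/1560 = 0.264 V.

V_out ≈ 0.264 V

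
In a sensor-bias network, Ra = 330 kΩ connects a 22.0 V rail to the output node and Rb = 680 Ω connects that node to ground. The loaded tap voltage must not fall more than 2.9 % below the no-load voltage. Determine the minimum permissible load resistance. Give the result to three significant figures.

R_L(min) ≈ 22.7 kΩ

Output resistance R_th = Ra‖Rb = (330000 × 680)/330700 = 678.6 Ω.
The fractional drop is R_th/(R_th + R_L); requiring this ≤ 0.0290 gives R_L ≥ R_th(1/0.0290 − 1) = 678.6 × 33.48 = 22.7 kΩ.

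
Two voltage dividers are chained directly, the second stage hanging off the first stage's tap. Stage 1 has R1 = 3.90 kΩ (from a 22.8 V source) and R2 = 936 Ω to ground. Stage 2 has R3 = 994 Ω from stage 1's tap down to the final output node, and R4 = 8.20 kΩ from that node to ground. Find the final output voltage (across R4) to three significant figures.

V_out ≈ 3.64 V

Stage 2 presents R3+R4 = 9194 Ω as a load on stage 1's tap.
Stage 1's lower leg becomes R2‖(R3+R4) = 849.5 Ω, so V_mid = 22.8 × 849.5/4750 = 4.078 V.
Stage 2 is itself unloaded: V_out = V_mid × R4/(R3+R4) = 4.078 × 8200/9194 = 3.64 V.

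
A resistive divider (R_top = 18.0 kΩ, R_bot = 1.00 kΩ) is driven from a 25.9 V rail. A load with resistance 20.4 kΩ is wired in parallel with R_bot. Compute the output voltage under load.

The load sits in parallel with R_bot: R_bot‖R_L = (1.00 × 20.4) / (1.00 + 20.4) = 0.9533 kΩ.
V_out = 25.9 × 0.9533 / (18.0 + 0.9533) = 25.9 × 0.9533/18.95 = 1.30 V.
(Unloaded it would have been 1.36 V.)

V_out ≈ 1.30 V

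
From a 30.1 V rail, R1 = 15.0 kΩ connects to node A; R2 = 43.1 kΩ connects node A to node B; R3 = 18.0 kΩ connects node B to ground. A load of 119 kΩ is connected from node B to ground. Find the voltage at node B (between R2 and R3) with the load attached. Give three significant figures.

At node B, R3 is in parallel with the load: R3‖R_L = 15.64 kΩ.
Below node A the resistance is R2 + (R3‖R_L) = 58.74 kΩ, so V_A = 30.1 × 58.74/73.74 = 23.98 V.
Then V_B = V_A × (R3‖R_L)/(R2 + R3‖R_L) = 23.98 × 15.64/58.74 = 6.38 V.

V ≈ 6.38 V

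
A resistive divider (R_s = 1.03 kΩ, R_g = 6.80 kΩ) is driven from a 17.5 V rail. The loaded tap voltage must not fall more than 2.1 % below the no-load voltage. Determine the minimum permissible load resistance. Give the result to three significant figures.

Output resistance R_th = R_s‖R_g = (1030 × 6800)/7830 = 894.5 Ω.
The fractional drop is R_th/(R_th + R_L); requiring this ≤ 0.0210 gives R_L ≥ R_th(1/0.0210 − 1) = 894.5 × 46.62 = 41.7 kΩ.

R_L(min) ≈ 41.7 kΩ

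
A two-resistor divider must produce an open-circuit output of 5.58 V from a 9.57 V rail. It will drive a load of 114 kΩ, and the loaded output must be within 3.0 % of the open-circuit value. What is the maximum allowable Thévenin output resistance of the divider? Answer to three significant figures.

R_th ≤ 3.53 kΩ

Loading drop = R_th/(R_th + R_L) ≤ 0.0300, so R_th ≤ R_L · ε/(1−ε) = 114 kΩ × 0.0300/0.9700 = 3.53 kΩ.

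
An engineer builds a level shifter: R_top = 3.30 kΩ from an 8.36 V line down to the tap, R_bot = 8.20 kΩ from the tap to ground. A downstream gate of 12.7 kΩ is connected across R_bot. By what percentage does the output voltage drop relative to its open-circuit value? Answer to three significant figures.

Unloaded V = 8.36 × 8.20/11.50 = 5.961 V.
Loaded: R_bot‖R_L = 4.983 kΩ, giving V = 8.36 × 4.983/8.283 = 5.029 V.
Drop = (5.961 − 5.029) / 5.961 = 15.6 %.

15.6 %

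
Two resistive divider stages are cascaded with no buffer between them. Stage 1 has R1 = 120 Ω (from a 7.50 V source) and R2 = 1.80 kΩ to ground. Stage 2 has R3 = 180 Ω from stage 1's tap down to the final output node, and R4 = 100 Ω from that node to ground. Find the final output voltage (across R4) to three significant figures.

Stage 2 presents R3+R4 = 280.0 Ω as a load on stage 1's tap.
Stage 1's lower leg becomes R2‖(R3+R4) = 242.3 Ω, so V_mid = 7.50 × 242.3/362.3 = 5.016 V.
Stage 2 is itself unloaded: V_out = V_mid × R4/(R3+R4) = 5.016 × 100/280.0 = 1.79 V.

V_out ≈ 1.79 V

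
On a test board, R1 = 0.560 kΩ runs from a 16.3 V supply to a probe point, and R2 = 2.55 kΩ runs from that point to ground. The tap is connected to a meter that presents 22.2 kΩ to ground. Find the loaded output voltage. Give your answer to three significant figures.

V_out ≈ 13.1 V

The load sits in parallel with R2: R2‖R_L = (2550 × 22200) / (2550 + 22200) = 2287 Ω.
V_out = 16.3 × 2287 / (560 + 2287) = 16.3 × 2287/2847 = 13.1 V.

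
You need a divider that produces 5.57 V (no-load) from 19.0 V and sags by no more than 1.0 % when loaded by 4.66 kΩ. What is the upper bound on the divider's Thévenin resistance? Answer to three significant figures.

Loading drop = R_th/(R_th + R_L) ≤ 0.0100, so R_th ≤ R_L · ε/(1−ε) = 4.66 kΩ × 0.0100/0.9900 = 47.1 Ω.

R_th ≤ 47.1 Ω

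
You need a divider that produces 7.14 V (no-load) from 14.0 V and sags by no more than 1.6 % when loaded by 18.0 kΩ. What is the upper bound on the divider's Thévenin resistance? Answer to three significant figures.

R_th ≤ 293 Ω

Loading drop = R_th/(R_th + R_L) ≤ 0.0160, so R_th ≤ R_L · ε/(1−ε) = 18.0 kΩ × 0.0160/0.9840 = 293 Ω.
(Any R1, R2 with R2/(R1+R2) = 0.510 and R1‖R2 ≤ 293 Ω will meet the spec.)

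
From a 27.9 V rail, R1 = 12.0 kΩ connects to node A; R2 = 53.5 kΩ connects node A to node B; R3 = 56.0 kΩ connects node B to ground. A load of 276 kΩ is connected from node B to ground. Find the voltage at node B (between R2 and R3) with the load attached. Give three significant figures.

At node B, R3 is in parallel with the load: R3‖R_L = 46.55 kΩ.
Below node A the resistance is R2 + (R3‖R_L) = 100.1 kΩ, so V_A = 27.9 × 100.1/112.1 = 24.91 V.
Then V_B = V_A × (R3‖R_L)/(R2 + R3‖R_L) = 24.91 × 46.55/100.1 = 11.6 V.

V ≈ 11.6 V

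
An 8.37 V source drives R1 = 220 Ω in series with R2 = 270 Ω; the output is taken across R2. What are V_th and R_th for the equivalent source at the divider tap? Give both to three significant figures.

V_th is the open-circuit tap voltage: 8.37 × 270/(220 + 270) = 4.61 V.
With the supply zeroed, R1 and R2 appear in parallel from the tap: R_th = R1‖R2 = (220 × 270)/490.0 = 121 Ω.

V_th = 4.61 V, R_th = 121 Ω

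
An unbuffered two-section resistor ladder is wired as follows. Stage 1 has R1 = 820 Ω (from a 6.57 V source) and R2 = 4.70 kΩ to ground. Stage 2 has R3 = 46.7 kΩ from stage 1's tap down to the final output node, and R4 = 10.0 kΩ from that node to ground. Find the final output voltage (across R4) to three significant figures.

Stage 2 presents R3+R4 = 56700 Ω as a load on stage 1's tap.
Stage 1's lower leg becomes R2‖(R3+R4) = 4340 Ω, so V_mid = 6.57 × 4340/5160 = 5.526 V.
Stage 2 is itself unloaded: V_out = V_mid × R4/(R3+R4) = 5.526 × 10000/56700 = 0.975 V.

V_out ≈ 0.975 V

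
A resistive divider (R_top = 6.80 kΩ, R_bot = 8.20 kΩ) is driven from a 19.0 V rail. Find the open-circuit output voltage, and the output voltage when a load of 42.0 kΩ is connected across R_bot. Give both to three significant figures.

Unloaded: 10.4 V; loaded: 9.54 V

Open-circuit: V = 19.0 × 8.20/(6.80 + 8.20) = 10.4 V.
With the load, R_bot becomes R_bot‖R_L = 6.861 kΩ, so V = 19.0 × 6.861/13.66 = 9.54 V.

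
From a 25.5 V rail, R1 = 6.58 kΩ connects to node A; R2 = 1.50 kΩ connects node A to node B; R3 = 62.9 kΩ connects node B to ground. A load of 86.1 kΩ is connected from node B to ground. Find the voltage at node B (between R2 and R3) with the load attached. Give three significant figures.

V ≈ 20.9 V

At node B, R3 is in parallel with the load: R3‖R_L = 36.35 kΩ.
Below node A the resistance is R2 + (R3‖R_L) = 37.85 kΩ, so V_A = 25.5 × 37.85/44.43 = 21.72 V.
Then V_B = V_A × (R3‖R_L)/(R2 + R3‖R_L) = 21.72 × 36.35/37.85 = 20.9 V.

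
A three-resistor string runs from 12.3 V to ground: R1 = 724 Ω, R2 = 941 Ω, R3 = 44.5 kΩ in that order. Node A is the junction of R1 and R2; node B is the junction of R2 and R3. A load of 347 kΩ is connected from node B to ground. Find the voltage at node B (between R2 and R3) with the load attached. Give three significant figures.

At node B, R3 is in parallel with the load: R3‖R_L = 39440 Ω.
Below node A the resistance is R2 + (R3‖R_L) = 40380 Ω, so V_A = 12.3 × 40380/41110 = 12.08 V.
Then V_B = V_A × (R3‖R_L)/(R2 + R3‖R_L) = 12.08 × 39440/40380 = 11.8 V.

V ≈ 11.8 V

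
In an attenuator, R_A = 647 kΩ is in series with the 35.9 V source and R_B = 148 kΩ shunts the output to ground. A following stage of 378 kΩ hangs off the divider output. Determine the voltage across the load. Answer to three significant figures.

The load sits in parallel with R_B: R_B‖R_L = (148 × 378) / (148 + 378) = 106.4 kΩ.
V_out = 35.9 × 106.4 / (647 + 106.4) = 35.9 × 106.4/753.4 = 5.07 V.

V_out ≈ 5.07 V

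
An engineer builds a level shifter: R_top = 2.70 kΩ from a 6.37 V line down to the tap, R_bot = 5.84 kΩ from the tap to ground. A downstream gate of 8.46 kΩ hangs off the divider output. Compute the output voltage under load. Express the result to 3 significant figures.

The load sits in parallel with R_bot: R_bot‖R_L = (5.84 × 8.46) / (5.84 + 8.46) = 3.455 kΩ.
V_out = 6.37 × 3.455 / (2.70 + 3.455) = 6.37 × 3.455/6.155 = 3.58 V.

V_out ≈ 3.58 V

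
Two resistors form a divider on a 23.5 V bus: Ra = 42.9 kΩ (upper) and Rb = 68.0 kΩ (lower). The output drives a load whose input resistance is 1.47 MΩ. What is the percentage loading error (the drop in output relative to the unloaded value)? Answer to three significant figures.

The divider's output (Thévenin) resistance is Ra‖Rb = 26.30 kΩ.
Fractional drop under load = R_th/(R_th + R_L) = 26.30 / (26.30 + 1470) = 0.01758.
So the output falls by 1.76 %.

1.76 %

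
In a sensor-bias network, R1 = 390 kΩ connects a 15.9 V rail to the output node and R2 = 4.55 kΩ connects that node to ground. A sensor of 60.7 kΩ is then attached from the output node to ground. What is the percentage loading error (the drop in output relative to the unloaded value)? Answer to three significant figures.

The divider's output (Thévenin) resistance is R1‖R2 = 4.498 kΩ.
Fractional drop under load = R_th/(R_th + R_L) = 4.498 / (4.498 + 60.7) = 0.06898.
So the output falls by 6.90 %.

6.90 %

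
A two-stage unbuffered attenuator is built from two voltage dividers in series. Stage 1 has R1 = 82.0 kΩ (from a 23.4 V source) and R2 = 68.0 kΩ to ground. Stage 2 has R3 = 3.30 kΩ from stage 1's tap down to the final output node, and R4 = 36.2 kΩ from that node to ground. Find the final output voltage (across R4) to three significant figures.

V_out ≈ 5.01 V

Stage 2 presents R3+R4 = 39.50 kΩ as a load on stage 1's tap.
Stage 1's lower leg becomes R2‖(R3+R4) = 24.99 kΩ, so V_mid = 23.4 × 24.99/107.0 = 5.465 V.
Stage 2 is itself unloaded: V_out = V_mid × R4/(R3+R4) = 5.465 × 36.2/39.50 = 5.01 V.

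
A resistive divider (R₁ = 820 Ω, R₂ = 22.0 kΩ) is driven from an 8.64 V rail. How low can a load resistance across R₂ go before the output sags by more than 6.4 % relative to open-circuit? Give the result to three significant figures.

Output resistance R_th = R₁‖R₂ = (820 × 22000)/22820 = 790.5 Ω.
The fractional drop is R_th/(R_th + R_L); requiring this ≤ 0.0640 gives R_L ≥ R_th(1/0.0640 − 1) = 790.5 × 14.62 = 11.6 kΩ.

R_L(min) ≈ 11.6 kΩ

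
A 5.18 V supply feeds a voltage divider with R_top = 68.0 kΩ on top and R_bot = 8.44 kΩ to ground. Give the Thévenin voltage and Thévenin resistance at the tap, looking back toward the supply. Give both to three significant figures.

V_th is the open-circuit tap voltage: 5.18 × 8.44/(68.0 + 8.44) = 0.572 V.
With the supply zeroed, R_top and R_bot appear in parallel from the tap: R_th = R_top‖R_bot = (68.0 × 8.44)/76.44 = 7.51 kΩ.

V_th = 0.572 V, R_th = 7.51 kΩ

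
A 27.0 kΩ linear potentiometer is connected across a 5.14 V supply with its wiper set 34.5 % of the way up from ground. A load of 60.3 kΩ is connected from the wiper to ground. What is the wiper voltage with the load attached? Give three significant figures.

V ≈ 1.61 V

The wiper splits the pot into (1−α)R = 17.68 kΩ above and αR = 9.315 kΩ below.
Lower section ‖ load = 8.069 kΩ.
V_wiper = 5.14 × 8.069/(17.68 + 8.069) = 1.61 V.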